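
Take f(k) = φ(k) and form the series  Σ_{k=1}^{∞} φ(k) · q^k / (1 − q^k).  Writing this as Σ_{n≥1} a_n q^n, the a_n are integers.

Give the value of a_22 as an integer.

[q^22] φ(1)=1,φ(2)=1,φ(11)=10,φ(22)=10 ⇒ 22

a_22 = 22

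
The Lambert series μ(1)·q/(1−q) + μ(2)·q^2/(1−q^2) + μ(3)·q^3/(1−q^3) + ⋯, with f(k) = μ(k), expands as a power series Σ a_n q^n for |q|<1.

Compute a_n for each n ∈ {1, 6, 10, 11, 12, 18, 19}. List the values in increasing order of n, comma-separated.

1, 0, 0, 0, 0, 0, 0

n=1: 1·1  μ→[1]=1
d|6:{6,3,2,1}  Σμ=1+(-1)+(-1)+1=0
q^10  k|10↦μ(k): 1:1 2:-1 5:-1 10:1  a_10=0
d|11:{1,11}  Σμ=1+(-1)=0
d|12:{12,6,4,3,2,1}  Σμ=0+1+0+(-1)+(-1)+1=0
d|18:{1,2,3,6,9,18}  Σμ=1+(-1)+(-1)+1+0+0=0
q^19  k|19↦μ(k): 19:-1 1:1  a_19=0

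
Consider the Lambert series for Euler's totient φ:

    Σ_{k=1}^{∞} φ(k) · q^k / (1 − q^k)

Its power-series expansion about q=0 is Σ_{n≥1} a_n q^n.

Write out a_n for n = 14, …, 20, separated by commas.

q^14  k|14↦φ(k): 14:6 7:6 2:1 1:1  a_14=14
d|15:{15,5,3,1}  Σφ=8+4+2+1=15
q^16  k|16↦φ(k): 1:1 2:1 4:2 8:4 16:8  a_16=16
n=17: 17·1 1·17  φ→[16+1]=17
q^18  k|18↦φ(k): 18:6 9:6 6:2 3:2 2:1 1:1  a_18=18
d|19:{1,19}  Σφ=1+18=19
[q^20] φ(1)=1,φ(2)=1,φ(4)=2,φ(5)=4,φ(10)=4,φ(20)=8 ⇒ 20

14, 15, 16, 17, 18, 19, 20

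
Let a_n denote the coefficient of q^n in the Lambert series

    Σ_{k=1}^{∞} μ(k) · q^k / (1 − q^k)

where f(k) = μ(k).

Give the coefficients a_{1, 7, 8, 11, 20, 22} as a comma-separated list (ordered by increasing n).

n=1: 1·1  μ→[1]=1
n=7: 7·1 1·7  μ→[(-1)+1]=0
q^8  k|8↦μ(k): 8:0 4:0 2:-1 1:1  a_8=0
d|11:{1,11}  Σμ=1+(-1)=0
q^20  k|20↦μ(k): 20:0 10:1 5:-1 4:0 2:-1 1:1  a_20=0
d|22:{1,2,11,22}  Σμ=1+(-1)+(-1)+1=0

1, 0, 0, 0, 0, 0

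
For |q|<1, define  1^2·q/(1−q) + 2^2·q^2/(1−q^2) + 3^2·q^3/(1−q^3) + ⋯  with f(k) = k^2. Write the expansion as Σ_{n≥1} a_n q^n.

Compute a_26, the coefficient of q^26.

d|26:{1,2,13,26}  Σf=1+4+169+676=850

a_26 = 850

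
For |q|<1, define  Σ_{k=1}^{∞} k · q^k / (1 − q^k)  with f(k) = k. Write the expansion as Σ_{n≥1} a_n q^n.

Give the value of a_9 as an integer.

a_9 = 13

q^9  k|9↦f(k): 1:1 3:3 9:9  a_9=13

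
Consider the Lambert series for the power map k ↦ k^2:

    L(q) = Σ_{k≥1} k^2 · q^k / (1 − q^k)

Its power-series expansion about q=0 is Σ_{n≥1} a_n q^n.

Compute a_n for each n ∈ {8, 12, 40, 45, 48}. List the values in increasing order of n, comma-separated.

d|8:{1,2,4,8}  Σf=1+4+16+64=85
q^12  k|12↦f(k): 12:144 6:36 4:16 3:9 2:4 1:1  a_12=210
d|40:{40,20,10,8,5,4,2,1}  Σf=1600+400+100+64+25+16+4+1=2210
d|45:{1,3,5,9,15,45}  Σf=1+9+25+81+225+2025=2366
n=48: 1·48 2·24 3·16 4·12 6·8 8·6 12·4 16·3 24·2 48·1  f→[1+4+9+16+36+64+144+256+576+2304]=3410

85, 210, 2210, 2366, 3410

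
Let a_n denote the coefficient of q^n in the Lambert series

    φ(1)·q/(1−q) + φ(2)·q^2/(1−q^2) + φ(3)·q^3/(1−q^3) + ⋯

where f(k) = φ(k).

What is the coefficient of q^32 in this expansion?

n=32: 32·1 16·2 8·4 4·8 2·16 1·32  φ→[16+8+4+2+1+1]=32

a_32 = 32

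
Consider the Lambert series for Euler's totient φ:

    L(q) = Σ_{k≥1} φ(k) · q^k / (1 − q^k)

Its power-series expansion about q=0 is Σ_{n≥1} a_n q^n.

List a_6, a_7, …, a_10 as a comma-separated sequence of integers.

[q^6] φ(6)=2,φ(3)=2,φ(2)=1,φ(1)=1 ⇒ 6
[q^7] φ(7)=6,φ(1)=1 ⇒ 7
[q^8] φ(1)=1,φ(2)=1,φ(4)=2,φ(8)=4 ⇒ 8
d|9:{1,3,9}  Σφ=1+2+6=9
q^10  k|10↦φ(k): 1:1 2:1 5:4 10:4  a_10=10

6, 7, 8, 9, 10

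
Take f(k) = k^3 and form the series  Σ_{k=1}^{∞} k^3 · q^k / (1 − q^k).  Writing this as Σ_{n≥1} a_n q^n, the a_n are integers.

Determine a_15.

q^15  k|15↦f(k): 1:1 3:27 5:125 15:3375  a_15=3528

a_15 = 3528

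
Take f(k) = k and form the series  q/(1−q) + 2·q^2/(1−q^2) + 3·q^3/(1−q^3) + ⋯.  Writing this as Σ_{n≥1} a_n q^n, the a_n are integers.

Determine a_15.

a_15 = 24

d|15:{15,5,3,1}  Σf=15+5+3+1=24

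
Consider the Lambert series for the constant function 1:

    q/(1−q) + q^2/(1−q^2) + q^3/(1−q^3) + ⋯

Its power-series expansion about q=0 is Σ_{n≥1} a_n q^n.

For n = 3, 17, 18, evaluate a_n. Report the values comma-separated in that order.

n=3: 3·1 1·3  f→[1+1]=2
[q^17] f(17)=1,f(1)=1 ⇒ 2
q^18  k|18↦f(k): 18:1 9:1 6:1 3:1 2:1 1:1  a_18=6

2, 2, 6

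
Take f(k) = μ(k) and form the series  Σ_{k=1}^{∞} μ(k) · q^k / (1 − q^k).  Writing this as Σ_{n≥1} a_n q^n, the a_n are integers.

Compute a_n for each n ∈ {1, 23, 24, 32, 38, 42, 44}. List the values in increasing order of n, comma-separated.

q^1  k|1↦μ(k): 1:1  a_1=1
[q^23] μ(1)=1,μ(23)=-1 ⇒ 0
[q^24] μ(1)=1,μ(2)=-1,μ(3)=-1,μ(4)=0,μ(6)=1,μ(8)=0,μ(12)=0,μ(24)=0 ⇒ 0
n=32: 1·32 2·16 4·8 8·4 16·2 32·1  μ→[1+(-1)+0+0+0+0]=0
d|38:{38,19,2,1}  Σμ=1+(-1)+(-1)+1=0
[q^42] μ(1)=1,μ(2)=-1,μ(3)=-1,μ(6)=1,μ(7)=-1,μ(14)=1,μ(21)=1,μ(42)=-1 ⇒ 0
d|44:{44,22,11,4,2,1}  Σμ=0+1+(-1)+0+(-1)+1=0

1, 0, 0, 0, 0, 0, 0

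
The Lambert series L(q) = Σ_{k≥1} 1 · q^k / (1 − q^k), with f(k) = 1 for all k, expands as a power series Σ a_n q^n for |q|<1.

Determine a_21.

a_21 = 4

q^21  k|21↦f(k): 1:1 3:1 7:1 21:1  a_21=4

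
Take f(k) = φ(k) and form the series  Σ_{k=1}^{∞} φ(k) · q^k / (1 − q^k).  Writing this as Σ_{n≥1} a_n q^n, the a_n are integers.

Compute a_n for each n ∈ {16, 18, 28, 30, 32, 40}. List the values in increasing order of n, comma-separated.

n=16: 1·16 2·8 4·4 8·2 16·1  φ→[1+1+2+4+8]=16
n=18: 18·1 9·2 6·3 3·6 2·9 1·18  φ→[6+6+2+2+1+1]=18
d|28:{1,2,4,7,14,28}  Σφ=1+1+2+6+6+12=28
[q^30] φ(1)=1,φ(2)=1,φ(3)=2,φ(5)=4,φ(6)=2,φ(10)=4,φ(15)=8,φ(30)=8 ⇒ 30
d|32:{1,2,4,8,16,32}  Σφ=1+1+2+4+8+16=32
n=40: 40·1 20·2 10·4 8·5 5·8 4·10 2·20 1·40  φ→[16+8+4+4+4+2+1+1]=40

16, 18, 28, 30, 32, 40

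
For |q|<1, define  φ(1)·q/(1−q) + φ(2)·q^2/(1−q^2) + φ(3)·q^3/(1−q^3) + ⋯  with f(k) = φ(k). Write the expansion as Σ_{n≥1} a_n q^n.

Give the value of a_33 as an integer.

q^33  k|33↦φ(k): 1:1 3:2 11:10 33:20  a_33=33

a_33 = 33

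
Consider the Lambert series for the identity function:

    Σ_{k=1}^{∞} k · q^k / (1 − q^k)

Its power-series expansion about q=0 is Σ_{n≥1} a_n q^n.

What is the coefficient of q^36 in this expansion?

d|36:{1,2,3,4,6,9,12,18,36}  Σf=1+2+3+4+6+9+12+18+36=91

a_36 = 91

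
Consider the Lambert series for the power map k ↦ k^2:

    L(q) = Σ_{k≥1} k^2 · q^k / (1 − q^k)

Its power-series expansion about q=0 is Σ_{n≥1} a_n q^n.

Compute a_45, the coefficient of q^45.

q^45  k|45↦f(k): 1:1 3:9 5:25 9:81 15:225 45:2025  a_45=2366

a_45 = 2366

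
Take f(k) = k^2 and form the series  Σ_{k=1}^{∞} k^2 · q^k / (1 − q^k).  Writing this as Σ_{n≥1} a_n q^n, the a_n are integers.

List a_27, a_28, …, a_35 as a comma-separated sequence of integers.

d|27:{1,3,9,27}  Σf=1+9+81+729=820
q^28  k|28↦f(k): 1:1 2:4 4:16 7:49 14:196 28:784  a_28=1050
q^29  k|29↦f(k): 1:1 29:841  a_29=842
n=30: 1·30 2·15 3·10 5·6 6·5 10·3 15·2 30·1  f→[1+4+9+25+36+100+225+900]=1300
d|31:{1,31}  Σf=1+961=962
[q^32] f(32)=1024,f(16)=256,f(8)=64,f(4)=16,f(2)=4,f(1)=1 ⇒ 1365
n=33: 33·1 11·3 3·11 1·33  f→[1089+121+9+1]=1220
[q^34] f(1)=1,f(2)=4,f(17)=289,f(34)=1156 ⇒ 1450
[q^35] f(1)=1,f(5)=25,f(7)=49,f(35)=1225 ⇒ 1300

820, 1050, 842, 1300, 962, 1365, 1220, 1450, 1300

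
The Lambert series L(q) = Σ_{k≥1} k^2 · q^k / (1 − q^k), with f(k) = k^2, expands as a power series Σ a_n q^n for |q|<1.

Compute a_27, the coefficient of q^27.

a_27 = 820

n=27: 1·27 3·9 9·3 27·1  f→[1+9+81+729]=820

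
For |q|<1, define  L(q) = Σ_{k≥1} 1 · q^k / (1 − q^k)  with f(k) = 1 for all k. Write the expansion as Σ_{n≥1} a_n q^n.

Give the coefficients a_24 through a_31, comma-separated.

8, 3, 4, 4, 6, 2, 8, 2

[q^24] f(24)=1,f(12)=1,f(8)=1,f(6)=1,f(4)=1,f(3)=1,f(2)=1,f(1)=1 ⇒ 8
q^25  k|25↦f(k): 1:1 5:1 25:1  a_25=3
d|26:{26,13,2,1}  Σf=1+1+1+1=4
[q^27] f(27)=1,f(9)=1,f(3)=1,f(1)=1 ⇒ 4
q^28  k|28↦f(k): 1:1 2:1 4:1 7:1 14:1 28:1  a_28=6
n=29: 29·1 1·29  f→[1+1]=2
n=30: 1·30 2·15 3·10 5·6 6·5 10·3 15·2 30·1  f→[1+1+1+1+1+1+1+1]=8
n=31: 1·31 31·1  f→[1+1]=2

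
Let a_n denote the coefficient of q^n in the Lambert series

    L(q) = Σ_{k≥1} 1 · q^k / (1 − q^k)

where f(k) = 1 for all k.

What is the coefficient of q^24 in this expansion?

a_24 = 8

n=24: 24·1 12·2 8·3 6·4 4·6 3·8 2·12 1·24  f→[1+1+1+1+1+1+1+1]=8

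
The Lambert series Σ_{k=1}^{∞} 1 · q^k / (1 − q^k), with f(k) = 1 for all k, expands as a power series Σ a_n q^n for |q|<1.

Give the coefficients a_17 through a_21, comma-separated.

2, 6, 2, 6, 4

n=17: 17·1 1·17  f→[1+1]=2
q^18  k|18↦f(k): 1:1 2:1 3:1 6:1 9:1 18:1  a_18=6
n=19: 1·19 19·1  f→[1+1]=2
d|20:{1,2,4,5,10,20}  Σf=1+1+1+1+1+1=6
[q^21] f(1)=1,f(3)=1,f(7)=1,f(21)=1 ⇒ 4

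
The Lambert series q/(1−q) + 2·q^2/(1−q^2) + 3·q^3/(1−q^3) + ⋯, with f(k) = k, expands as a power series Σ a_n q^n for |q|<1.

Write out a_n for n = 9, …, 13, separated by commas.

d|9:{9,3,1}  Σf=9+3+1=13
[q^10] f(1)=1,f(2)=2,f(5)=5,f(10)=10 ⇒ 18
q^11  k|11↦f(k): 11:11 1:1  a_11=12
[q^12] f(12)=12,f(6)=6,f(4)=4,f(3)=3,f(2)=2,f(1)=1 ⇒ 28
n=13: 13·1 1·13  f→[13+1]=14

13, 18, 12, 28, 14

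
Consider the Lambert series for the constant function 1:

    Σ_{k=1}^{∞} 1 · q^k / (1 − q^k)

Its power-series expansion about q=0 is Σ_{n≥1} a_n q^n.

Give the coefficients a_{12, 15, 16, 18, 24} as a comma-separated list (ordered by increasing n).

q^12  k|12↦f(k): 1:1 2:1 3:1 4:1 6:1 12:1  a_12=6
[q^15] f(1)=1,f(3)=1,f(5)=1,f(15)=1 ⇒ 4
q^16  k|16↦f(k): 16:1 8:1 4:1 2:1 1:1  a_16=5
d|18:{18,9,6,3,2,1}  Σf=1+1+1+1+1+1=6
d|24:{1,2,3,4,6,8,12,24}  Σf=1+1+1+1+1+1+1+1=8

6, 4, 5, 6, 8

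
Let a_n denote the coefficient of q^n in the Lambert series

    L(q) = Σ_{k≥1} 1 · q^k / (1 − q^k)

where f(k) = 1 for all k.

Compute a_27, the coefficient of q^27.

a_27 = 4

n=27: 27·1 9·3 3·9 1·27  f→[1+1+1+1]=4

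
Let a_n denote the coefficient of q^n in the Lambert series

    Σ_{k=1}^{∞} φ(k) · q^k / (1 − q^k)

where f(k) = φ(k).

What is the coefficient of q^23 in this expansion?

n=23: 1·23 23·1  φ→[1+22]=23

a_23 = 23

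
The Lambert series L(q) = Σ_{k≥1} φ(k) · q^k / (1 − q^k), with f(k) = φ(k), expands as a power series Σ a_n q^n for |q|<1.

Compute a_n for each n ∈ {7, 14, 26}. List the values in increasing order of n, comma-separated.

d|7:{1,7}  Σφ=1+6=7
q^14  k|14↦φ(k): 1:1 2:1 7:6 14:6  a_14=14
n=26: 1·26 2·13 13·2 26·1  φ→[1+1+12+12]=26

7, 14, 26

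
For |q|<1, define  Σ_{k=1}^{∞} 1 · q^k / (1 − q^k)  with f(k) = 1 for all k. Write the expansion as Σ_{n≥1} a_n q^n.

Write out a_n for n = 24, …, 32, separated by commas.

[q^24] f(1)=1,f(2)=1,f(3)=1,f(4)=1,f(6)=1,f(8)=1,f(12)=1,f(24)=1 ⇒ 8
d|25:{1,5,25}  Σf=1+1+1=3
[q^26] f(1)=1,f(2)=1,f(13)=1,f(26)=1 ⇒ 4
q^27  k|27↦f(k): 1:1 3:1 9:1 27:1  a_27=4
[q^28] f(1)=1,f(2)=1,f(4)=1,f(7)=1,f(14)=1,f(28)=1 ⇒ 6
d|29:{1,29}  Σf=1+1=2
q^30  k|30↦f(k): 30:1 15:1 10:1 6:1 5:1 3:1 2:1 1:1  a_30=8
n=31: 1·31 31·1  f→[1+1]=2
d|32:{32,16,8,4,2,1}  Σf=1+1+1+1+1+1=6

8, 3, 4, 4, 6, 2, 8, 2, 6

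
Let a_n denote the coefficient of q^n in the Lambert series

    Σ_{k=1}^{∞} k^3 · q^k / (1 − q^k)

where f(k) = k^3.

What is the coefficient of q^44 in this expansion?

a_44 = 97236

[q^44] f(1)=1,f(2)=8,f(4)=64,f(11)=1331,f(22)=10648,f(44)=85184 ⇒ 97236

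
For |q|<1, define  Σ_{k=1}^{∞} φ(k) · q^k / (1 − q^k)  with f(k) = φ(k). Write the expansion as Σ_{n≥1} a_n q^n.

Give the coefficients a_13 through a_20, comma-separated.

q^13  k|13↦φ(k): 1:1 13:12  a_13=13
n=14: 14·1 7·2 2·7 1·14  φ→[6+6+1+1]=14
d|15:{15,5,3,1}  Σφ=8+4+2+1=15
q^16  k|16↦φ(k): 16:8 8:4 4:2 2:1 1:1  a_16=16
q^17  k|17↦φ(k): 17:16 1:1  a_17=17
q^18  k|18↦φ(k): 18:6 9:6 6:2 3:2 2:1 1:1  a_18=18
d|19:{19,1}  Σφ=18+1=19
q^20  k|20↦φ(k): 1:1 2:1 4:2 5:4 10:4 20:8  a_20=20

13, 14, 15, 16, 17, 18, 19, 20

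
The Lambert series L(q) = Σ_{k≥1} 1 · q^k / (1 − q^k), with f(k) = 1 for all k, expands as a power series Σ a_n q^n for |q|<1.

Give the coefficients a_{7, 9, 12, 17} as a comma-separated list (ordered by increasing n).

n=7: 1·7 7·1  f→[1+1]=2
[q^9] f(9)=1,f(3)=1,f(1)=1 ⇒ 3
q^12  k|12↦f(k): 12:1 6:1 4:1 3:1 2:1 1:1  a_12=6
n=17: 17·1 1·17  f→[1+1]=2

2, 3, 6, 2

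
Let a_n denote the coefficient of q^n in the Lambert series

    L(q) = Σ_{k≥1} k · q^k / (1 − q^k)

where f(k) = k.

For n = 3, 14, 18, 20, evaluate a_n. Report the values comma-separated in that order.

4, 24, 39, 42

q^3  k|3↦f(k): 3:3 1:1  a_3=4
q^14  k|14↦f(k): 1:1 2:2 7:7 14:14  a_14=24
d|18:{1,2,3,6,9,18}  Σf=1+2+3+6+9+18=39
n=20: 20·1 10·2 5·4 4·5 2·10 1·20  f→[20+10+5+4+2+1]=42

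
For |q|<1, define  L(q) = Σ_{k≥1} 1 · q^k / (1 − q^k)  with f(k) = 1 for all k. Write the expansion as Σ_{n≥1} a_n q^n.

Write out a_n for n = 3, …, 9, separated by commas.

2, 3, 2, 4, 2, 4, 3

d|3:{1,3}  Σf=1+1=2
q^4  k|4↦f(k): 4:1 2:1 1:1  a_4=3
n=5: 5·1 1·5  f→[1+1]=2
n=6: 1·6 2·3 3·2 6·1  f→[1+1+1+1]=4
q^7  k|7↦f(k): 7:1 1:1  a_7=2
q^8  k|8↦f(k): 1:1 2:1 4:1 8:1  a_8=4
[q^9] f(9)=1,f(3)=1,f(1)=1 ⇒ 3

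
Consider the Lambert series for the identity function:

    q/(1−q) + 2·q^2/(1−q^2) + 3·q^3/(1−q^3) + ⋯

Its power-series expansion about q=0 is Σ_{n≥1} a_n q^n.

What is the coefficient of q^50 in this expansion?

q^50  k|50↦f(k): 1:1 2:2 5:5 10:10 25:25 50:50  a_50=93

a_50 = 93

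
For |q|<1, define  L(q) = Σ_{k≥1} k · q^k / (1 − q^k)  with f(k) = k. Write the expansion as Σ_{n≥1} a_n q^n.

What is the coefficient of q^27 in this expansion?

a_27 = 40

q^27  k|27↦f(k): 1:1 3:3 9:9 27:27  a_27=40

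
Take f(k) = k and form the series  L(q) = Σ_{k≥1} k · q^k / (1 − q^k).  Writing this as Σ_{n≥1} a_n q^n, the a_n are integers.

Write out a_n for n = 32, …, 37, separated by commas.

q^32  k|32↦f(k): 32:32 16:16 8:8 4:4 2:2 1:1  a_32=63
n=33: 1·33 3·11 11·3 33·1  f→[1+3+11+33]=48
n=34: 34·1 17·2 2·17 1·34  f→[34+17+2+1]=54
[q^35] f(1)=1,f(5)=5,f(7)=7,f(35)=35 ⇒ 48
[q^36] f(1)=1,f(2)=2,f(3)=3,f(4)=4,f(6)=6,f(9)=9,f(12)=12,f(18)=18,f(36)=36 ⇒ 91
[q^37] f(37)=37,f(1)=1 ⇒ 38

63, 48, 54, 48, 91, 38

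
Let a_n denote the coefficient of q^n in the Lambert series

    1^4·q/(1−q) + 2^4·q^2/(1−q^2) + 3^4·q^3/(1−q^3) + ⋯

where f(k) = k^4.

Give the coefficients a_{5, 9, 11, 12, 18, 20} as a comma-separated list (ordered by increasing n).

[q^5] f(1)=1,f(5)=625 ⇒ 626
q^9  k|9↦f(k): 9:6561 3:81 1:1  a_9=6643
[q^11] f(1)=1,f(11)=14641 ⇒ 14642
d|12:{1,2,3,4,6,12}  Σf=1+16+81+256+1296+20736=22386
q^18  k|18↦f(k): 18:104976 9:6561 6:1296 3:81 2:16 1:1  a_18=112931
d|20:{1,2,4,5,10,20}  Σf=1+16+256+625+10000+160000=170898

626, 6643, 14642, 22386, 112931, 170898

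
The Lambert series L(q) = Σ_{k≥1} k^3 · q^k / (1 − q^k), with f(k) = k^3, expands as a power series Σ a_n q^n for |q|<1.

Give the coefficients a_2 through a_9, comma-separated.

[q^2] f(2)=8,f(1)=1 ⇒ 9
d|3:{3,1}  Σf=27+1=28
d|4:{1,2,4}  Σf=1+8+64=73
q^5  k|5↦f(k): 5:125 1:1  a_5=126
q^6  k|6↦f(k): 6:216 3:27 2:8 1:1  a_6=252
n=7: 1·7 7·1  f→[1+343]=344
d|8:{1,2,4,8}  Σf=1+8+64+512=585
n=9: 9·1 3·3 1·9  f→[729+27+1]=757

9, 28, 73, 126, 252, 344, 585, 757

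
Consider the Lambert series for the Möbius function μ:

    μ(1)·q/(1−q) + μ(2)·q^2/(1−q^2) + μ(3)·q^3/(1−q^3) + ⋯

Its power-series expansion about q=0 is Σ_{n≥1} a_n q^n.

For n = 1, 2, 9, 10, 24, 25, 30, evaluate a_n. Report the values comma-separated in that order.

q^1  k|1↦μ(k): 1:1  a_1=1
[q^2] μ(2)=-1,μ(1)=1 ⇒ 0
[q^9] μ(1)=1,μ(3)=-1,μ(9)=0 ⇒ 0
n=10: 1·10 2·5 5·2 10·1  μ→[1+(-1)+(-1)+1]=0
[q^24] μ(1)=1,μ(2)=-1,μ(3)=-1,μ(4)=0,μ(6)=1,μ(8)=0,μ(12)=0,μ(24)=0 ⇒ 0
q^25  k|25↦μ(k): 1:1 5:-1 25:0  a_25=0
[q^30] μ(30)=-1,μ(15)=1,μ(10)=1,μ(6)=1,μ(5)=-1,μ(3)=-1,μ(2)=-1,μ(1)=1 ⇒ 0

1, 0, 0, 0, 0, 0, 0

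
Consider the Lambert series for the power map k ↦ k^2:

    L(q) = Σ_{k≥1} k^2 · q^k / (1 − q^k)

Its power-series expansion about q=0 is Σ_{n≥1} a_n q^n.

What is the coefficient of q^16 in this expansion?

a_16 = 341

n=16: 16·1 8·2 4·4 2·8 1·16  f→[256+64+16+4+1]=341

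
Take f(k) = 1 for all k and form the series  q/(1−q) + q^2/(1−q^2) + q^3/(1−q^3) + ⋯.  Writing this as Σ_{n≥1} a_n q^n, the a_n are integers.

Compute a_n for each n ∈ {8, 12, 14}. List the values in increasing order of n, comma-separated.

[q^8] f(8)=1,f(4)=1,f(2)=1,f(1)=1 ⇒ 4
n=12: 1·12 2·6 3·4 4·3 6·2 12·1  f→[1+1+1+1+1+1]=6
d|14:{1,2,7,14}  Σf=1+1+1+1=4

4, 6, 4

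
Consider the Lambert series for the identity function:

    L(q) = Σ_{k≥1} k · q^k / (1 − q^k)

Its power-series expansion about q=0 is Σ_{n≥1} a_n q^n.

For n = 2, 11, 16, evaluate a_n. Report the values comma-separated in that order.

3, 12, 31

q^2  k|2↦f(k): 1:1 2:2  a_2=3
n=11: 1·11 11·1  f→[1+11]=12
q^16  k|16↦f(k): 16:16 8:8 4:4 2:2 1:1  a_16=31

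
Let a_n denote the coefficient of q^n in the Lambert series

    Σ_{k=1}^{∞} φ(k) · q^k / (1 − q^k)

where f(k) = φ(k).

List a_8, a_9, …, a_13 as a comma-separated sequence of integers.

[q^8] φ(1)=1,φ(2)=1,φ(4)=2,φ(8)=4 ⇒ 8
n=9: 1·9 3·3 9·1  φ→[1+2+6]=9
d|10:{10,5,2,1}  Σφ=4+4+1+1=10
n=11: 11·1 1·11  φ→[10+1]=11
d|12:{1,2,3,4,6,12}  Σφ=1+1+2+2+2+4=12
n=13: 13·1 1·13  φ→[12+1]=13

8, 9, 10, 11, 12, 13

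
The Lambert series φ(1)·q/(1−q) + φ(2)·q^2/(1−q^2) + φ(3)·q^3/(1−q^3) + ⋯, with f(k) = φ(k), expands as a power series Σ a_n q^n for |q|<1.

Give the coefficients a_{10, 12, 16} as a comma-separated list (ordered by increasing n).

n=10: 1·10 2·5 5·2 10·1  φ→[1+1+4+4]=10
[q^12] φ(1)=1,φ(2)=1,φ(3)=2,φ(4)=2,φ(6)=2,φ(12)=4 ⇒ 12
q^16  k|16↦φ(k): 16:8 8:4 4:2 2:1 1:1  a_16=16

10, 12, 16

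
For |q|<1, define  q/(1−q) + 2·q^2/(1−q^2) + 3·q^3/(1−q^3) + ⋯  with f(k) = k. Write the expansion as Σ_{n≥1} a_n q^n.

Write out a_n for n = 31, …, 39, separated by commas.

32, 63, 48, 54, 48, 91, 38, 60, 56

n=31: 31·1 1·31  f→[31+1]=32
q^32  k|32↦f(k): 32:32 16:16 8:8 4:4 2:2 1:1  a_32=63
q^33  k|33↦f(k): 1:1 3:3 11:11 33:33  a_33=48
d|34:{34,17,2,1}  Σf=34+17+2+1=54
d|35:{1,5,7,35}  Σf=1+5+7+35=48
n=36: 1·36 2·18 3·12 4·9 6·6 9·4 12·3 18·2 36·1  f→[1+2+3+4+6+9+12+18+36]=91
q^37  k|37↦f(k): 1:1 37:37  a_37=38
[q^38] f(38)=38,f(19)=19,f(2)=2,f(1)=1 ⇒ 60
[q^39] f(39)=39,f(13)=13,f(3)=3,f(1)=1 ⇒ 56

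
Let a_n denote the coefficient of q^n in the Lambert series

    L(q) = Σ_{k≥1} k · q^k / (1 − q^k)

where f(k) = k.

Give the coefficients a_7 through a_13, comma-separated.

n=7: 1·7 7·1  f→[1+7]=8
q^8  k|8↦f(k): 1:1 2:2 4:4 8:8  a_8=15
n=9: 1·9 3·3 9·1  f→[1+3+9]=13
n=10: 1·10 2·5 5·2 10·1  f→[1+2+5+10]=18
n=11: 11·1 1·11  f→[11+1]=12
[q^12] f(1)=1,f(2)=2,f(3)=3,f(4)=4,f(6)=6,f(12)=12 ⇒ 28
d|13:{1,13}  Σf=1+13=14

8, 15, 13, 18, 12, 28, 14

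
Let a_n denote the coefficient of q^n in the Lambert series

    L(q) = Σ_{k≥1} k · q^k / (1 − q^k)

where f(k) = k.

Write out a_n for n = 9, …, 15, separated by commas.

[q^9] f(9)=9,f(3)=3,f(1)=1 ⇒ 13
d|10:{10,5,2,1}  Σf=10+5+2+1=18
[q^11] f(1)=1,f(11)=11 ⇒ 12
d|12:{12,6,4,3,2,1}  Σf=12+6+4+3+2+1=28
q^13  k|13↦f(k): 13:13 1:1  a_13=14
q^14  k|14↦f(k): 14:14 7:7 2:2 1:1  a_14=24
[q^15] f(15)=15,f(5)=5,f(3)=3,f(1)=1 ⇒ 24

13, 18, 12, 28, 14, 24, 24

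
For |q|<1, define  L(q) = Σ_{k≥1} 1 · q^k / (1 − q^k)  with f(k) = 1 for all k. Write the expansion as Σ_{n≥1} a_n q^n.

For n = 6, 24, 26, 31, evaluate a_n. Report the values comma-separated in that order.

4, 8, 4, 2

n=6: 6·1 3·2 2·3 1·6  f→[1+1+1+1]=4
n=24: 1·24 2·12 3·8 4·6 6·4 8·3 12·2 24·1  f→[1+1+1+1+1+1+1+1]=8
[q^26] f(26)=1,f(13)=1,f(2)=1,f(1)=1 ⇒ 4
n=31: 31·1 1·31  f→[1+1]=2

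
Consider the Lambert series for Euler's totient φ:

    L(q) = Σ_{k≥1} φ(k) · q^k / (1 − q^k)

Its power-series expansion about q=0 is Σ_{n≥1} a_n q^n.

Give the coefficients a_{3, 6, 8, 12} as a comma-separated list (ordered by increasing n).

n=3: 3·1 1·3  φ→[2+1]=3
d|6:{1,2,3,6}  Σφ=1+1+2+2=6
n=8: 1·8 2·4 4·2 8·1  φ→[1+1+2+4]=8
q^12  k|12↦φ(k): 1:1 2:1 3:2 4:2 6:2 12:4  a_12=12

3, 6, 8, 12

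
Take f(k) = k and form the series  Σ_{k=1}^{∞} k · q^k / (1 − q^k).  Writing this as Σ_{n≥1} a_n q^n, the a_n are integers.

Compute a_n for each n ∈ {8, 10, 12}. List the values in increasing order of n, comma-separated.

15, 18, 28

n=8: 1·8 2·4 4·2 8·1  f→[1+2+4+8]=15
n=10: 1·10 2·5 5·2 10·1  f→[1+2+5+10]=18
[q^12] f(1)=1,f(2)=2,f(3)=3,f(4)=4,f(6)=6,f(12)=12 ⇒ 28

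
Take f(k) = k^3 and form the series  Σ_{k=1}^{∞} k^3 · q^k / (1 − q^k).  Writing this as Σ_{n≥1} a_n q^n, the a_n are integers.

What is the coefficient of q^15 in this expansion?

d|15:{15,5,3,1}  Σf=3375+125+27+1=3528

a_15 = 3528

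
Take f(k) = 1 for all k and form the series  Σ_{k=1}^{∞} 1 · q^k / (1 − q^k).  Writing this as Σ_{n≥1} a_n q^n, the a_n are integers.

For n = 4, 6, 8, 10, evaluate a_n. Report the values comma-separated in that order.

n=4: 1·4 2·2 4·1  f→[1+1+1]=3
[q^6] f(1)=1,f(2)=1,f(3)=1,f(6)=1 ⇒ 4
d|8:{8,4,2,1}  Σf=1+1+1+1=4
n=10: 1·10 2·5 5·2 10·1  f→[1+1+1+1]=4

3, 4, 4, 4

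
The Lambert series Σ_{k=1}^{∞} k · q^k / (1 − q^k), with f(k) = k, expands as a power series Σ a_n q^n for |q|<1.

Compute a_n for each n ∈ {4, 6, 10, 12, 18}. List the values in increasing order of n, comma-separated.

q^4  k|4↦f(k): 4:4 2:2 1:1  a_4=7
q^6  k|6↦f(k): 1:1 2:2 3:3 6:6  a_6=12
[q^10] f(1)=1,f(2)=2,f(5)=5,f(10)=10 ⇒ 18
n=12: 12·1 6·2 4·3 3·4 2·6 1·12  f→[12+6+4+3+2+1]=28
q^18  k|18↦f(k): 18:18 9:9 6:6 3:3 2:2 1:1  a_18=39

7, 12, 18, 28, 39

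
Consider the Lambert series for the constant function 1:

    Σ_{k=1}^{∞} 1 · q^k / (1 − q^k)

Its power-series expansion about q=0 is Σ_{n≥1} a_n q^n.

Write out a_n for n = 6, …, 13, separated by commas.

q^6  k|6↦f(k): 1:1 2:1 3:1 6:1  a_6=4
d|7:{1,7}  Σf=1+1=2
n=8: 1·8 2·4 4·2 8·1  f→[1+1+1+1]=4
q^9  k|9↦f(k): 1:1 3:1 9:1  a_9=3
d|10:{1,2,5,10}  Σf=1+1+1+1=4
[q^11] f(1)=1,f(11)=1 ⇒ 2
[q^12] f(12)=1,f(6)=1,f(4)=1,f(3)=1,f(2)=1,f(1)=1 ⇒ 6
d|13:{1,13}  Σf=1+1=2

4, 2, 4, 3, 4, 2, 6, 2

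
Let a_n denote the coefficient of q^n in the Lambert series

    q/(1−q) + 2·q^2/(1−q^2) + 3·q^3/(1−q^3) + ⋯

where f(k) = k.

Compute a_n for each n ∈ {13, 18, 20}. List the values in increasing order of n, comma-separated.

14, 39, 42

[q^13] f(1)=1,f(13)=13 ⇒ 14
n=18: 18·1 9·2 6·3 3·6 2·9 1·18  f→[18+9+6+3+2+1]=39
n=20: 20·1 10·2 5·4 4·5 2·10 1·20  f→[20+10+5+4+2+1]=42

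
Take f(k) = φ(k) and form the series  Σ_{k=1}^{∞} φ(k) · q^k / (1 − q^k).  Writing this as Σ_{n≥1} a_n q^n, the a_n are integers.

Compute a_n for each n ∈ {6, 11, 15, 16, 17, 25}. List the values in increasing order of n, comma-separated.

q^6  k|6↦φ(k): 1:1 2:1 3:2 6:2  a_6=6
n=11: 11·1 1·11  φ→[10+1]=11
[q^15] φ(1)=1,φ(3)=2,φ(5)=4,φ(15)=8 ⇒ 15
d|16:{1,2,4,8,16}  Σφ=1+1+2+4+8=16
n=17: 1·17 17·1  φ→[1+16]=17
d|25:{1,5,25}  Σφ=1+4+20=25

6, 11, 15, 16, 17, 25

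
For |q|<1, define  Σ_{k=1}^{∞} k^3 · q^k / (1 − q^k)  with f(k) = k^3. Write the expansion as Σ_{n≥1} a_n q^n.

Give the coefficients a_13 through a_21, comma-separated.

d|13:{1,13}  Σf=1+2197=2198
q^14  k|14↦f(k): 14:2744 7:343 2:8 1:1  a_14=3096
[q^15] f(15)=3375,f(5)=125,f(3)=27,f(1)=1 ⇒ 3528
d|16:{1,2,4,8,16}  Σf=1+8+64+512+4096=4681
n=17: 17·1 1·17  f→[4913+1]=4914
[q^18] f(18)=5832,f(9)=729,f(6)=216,f(3)=27,f(2)=8,f(1)=1 ⇒ 6813
q^19  k|19↦f(k): 1:1 19:6859  a_19=6860
d|20:{1,2,4,5,10,20}  Σf=1+8+64+125+1000+8000=9198
[q^21] f(21)=9261,f(7)=343,f(3)=27,f(1)=1 ⇒ 9632

2198, 3096, 3528, 4681, 4914, 6813, 6860, 9198, 9632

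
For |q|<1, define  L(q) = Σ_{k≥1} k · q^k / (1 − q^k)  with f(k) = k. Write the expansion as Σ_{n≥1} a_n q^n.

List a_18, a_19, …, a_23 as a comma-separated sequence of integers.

39, 20, 42, 32, 36, 24

d|18:{18,9,6,3,2,1}  Σf=18+9+6+3+2+1=39
d|19:{19,1}  Σf=19+1=20
d|20:{20,10,5,4,2,1}  Σf=20+10+5+4+2+1=42
n=21: 1·21 3·7 7·3 21·1  f→[1+3+7+21]=32
n=22: 22·1 11·2 2·11 1·22  f→[22+11+2+1]=36
d|23:{1,23}  Σf=1+23=24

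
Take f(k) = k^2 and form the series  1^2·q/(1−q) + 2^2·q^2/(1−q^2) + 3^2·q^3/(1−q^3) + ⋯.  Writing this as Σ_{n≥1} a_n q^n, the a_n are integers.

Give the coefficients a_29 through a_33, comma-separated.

842, 1300, 962, 1365, 1220

[q^29] f(29)=841,f(1)=1 ⇒ 842
[q^30] f(30)=900,f(15)=225,f(10)=100,f(6)=36,f(5)=25,f(3)=9,f(2)=4,f(1)=1 ⇒ 1300
d|31:{1,31}  Σf=1+961=962
[q^32] f(32)=1024,f(16)=256,f(8)=64,f(4)=16,f(2)=4,f(1)=1 ⇒ 1365
[q^33] f(33)=1089,f(11)=121,f(3)=9,f(1)=1 ⇒ 1220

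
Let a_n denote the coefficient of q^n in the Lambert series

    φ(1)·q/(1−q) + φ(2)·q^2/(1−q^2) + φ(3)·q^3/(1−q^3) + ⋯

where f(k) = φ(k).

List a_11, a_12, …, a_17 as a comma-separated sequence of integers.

d|11:{1,11}  Σφ=1+10=11
[q^12] φ(12)=4,φ(6)=2,φ(4)=2,φ(3)=2,φ(2)=1,φ(1)=1 ⇒ 12
q^13  k|13↦φ(k): 13:12 1:1  a_13=13
n=14: 1·14 2·7 7·2 14·1  φ→[1+1+6+6]=14
q^15  k|15↦φ(k): 1:1 3:2 5:4 15:8  a_15=15
q^16  k|16↦φ(k): 1:1 2:1 4:2 8:4 16:8  a_16=16
q^17  k|17↦φ(k): 1:1 17:16  a_17=17

11, 12, 13, 14, 15, 16, 17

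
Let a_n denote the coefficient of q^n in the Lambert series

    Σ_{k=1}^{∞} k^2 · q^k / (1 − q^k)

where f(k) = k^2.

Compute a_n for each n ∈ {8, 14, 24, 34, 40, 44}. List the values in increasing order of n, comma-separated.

85, 250, 850, 1450, 2210, 2562

[q^8] f(1)=1,f(2)=4,f(4)=16,f(8)=64 ⇒ 85
d|14:{1,2,7,14}  Σf=1+4+49+196=250
[q^24] f(1)=1,f(2)=4,f(3)=9,f(4)=16,f(6)=36,f(8)=64,f(12)=144,f(24)=576 ⇒ 850
n=34: 1·34 2·17 17·2 34·1  f→[1+4+289+1156]=1450
n=40: 1·40 2·20 4·10 5·8 8·5 10·4 20·2 40·1  f→[1+4+16+25+64+100+400+1600]=2210
n=44: 44·1 22·2 11·4 4·11 2·22 1·44  f→[1936+484+121+16+4+1]=2562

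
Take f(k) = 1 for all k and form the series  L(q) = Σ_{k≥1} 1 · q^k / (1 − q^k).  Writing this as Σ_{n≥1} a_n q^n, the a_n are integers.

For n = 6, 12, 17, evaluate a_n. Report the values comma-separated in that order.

[q^6] f(6)=1,f(3)=1,f(2)=1,f(1)=1 ⇒ 4
[q^12] f(12)=1,f(6)=1,f(4)=1,f(3)=1,f(2)=1,f(1)=1 ⇒ 6
d|17:{1,17}  Σf=1+1=2

4, 6, 2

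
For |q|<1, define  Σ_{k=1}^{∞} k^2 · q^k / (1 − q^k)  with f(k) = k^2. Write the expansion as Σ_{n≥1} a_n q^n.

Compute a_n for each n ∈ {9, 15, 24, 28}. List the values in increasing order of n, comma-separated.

d|9:{1,3,9}  Σf=1+9+81=91
q^15  k|15↦f(k): 1:1 3:9 5:25 15:225  a_15=260
d|24:{1,2,3,4,6,8,12,24}  Σf=1+4+9+16+36+64+144+576=850
n=28: 1·28 2·14 4·7 7·4 14·2 28·1  f→[1+4+16+49+196+784]=1050

91, 260, 850, 1050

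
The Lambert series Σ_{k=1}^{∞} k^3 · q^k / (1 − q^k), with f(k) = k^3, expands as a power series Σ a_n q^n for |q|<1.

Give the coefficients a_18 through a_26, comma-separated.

[q^18] f(18)=5832,f(9)=729,f(6)=216,f(3)=27,f(2)=8,f(1)=1 ⇒ 6813
[q^19] f(1)=1,f(19)=6859 ⇒ 6860
d|20:{1,2,4,5,10,20}  Σf=1+8+64+125+1000+8000=9198
n=21: 21·1 7·3 3·7 1·21  f→[9261+343+27+1]=9632
[q^22] f(22)=10648,f(11)=1331,f(2)=8,f(1)=1 ⇒ 11988
[q^23] f(23)=12167,f(1)=1 ⇒ 12168
n=24: 1·24 2·12 3·8 4·6 6·4 8·3 12·2 24·1  f→[1+8+27+64+216+512+1728+13824]=16380
d|25:{1,5,25}  Σf=1+125+15625=15751
n=26: 26·1 13·2 2·13 1·26  f→[17576+2197+8+1]=19782

6813, 6860, 9198, 9632, 11988, 12168, 16380, 15751, 19782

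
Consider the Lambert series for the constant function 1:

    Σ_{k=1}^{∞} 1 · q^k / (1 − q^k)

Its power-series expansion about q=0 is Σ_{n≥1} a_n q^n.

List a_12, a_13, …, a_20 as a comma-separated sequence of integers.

6, 2, 4, 4, 5, 2, 6, 2, 6

q^12  k|12↦f(k): 1:1 2:1 3:1 4:1 6:1 12:1  a_12=6
n=13: 13·1 1·13  f→[1+1]=2
q^14  k|14↦f(k): 1:1 2:1 7:1 14:1  a_14=4
q^15  k|15↦f(k): 15:1 5:1 3:1 1:1  a_15=4
[q^16] f(16)=1,f(8)=1,f(4)=1,f(2)=1,f(1)=1 ⇒ 5
n=17: 1·17 17·1  f→[1+1]=2
[q^18] f(1)=1,f(2)=1,f(3)=1,f(6)=1,f(9)=1,f(18)=1 ⇒ 6
n=19: 1·19 19·1  f→[1+1]=2
[q^20] f(1)=1,f(2)=1,f(4)=1,f(5)=1,f(10)=1,f(20)=1 ⇒ 6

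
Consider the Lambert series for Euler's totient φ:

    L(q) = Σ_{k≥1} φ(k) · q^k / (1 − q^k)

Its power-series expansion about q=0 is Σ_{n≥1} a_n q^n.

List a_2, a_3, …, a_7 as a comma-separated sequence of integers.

q^2  k|2↦φ(k): 1:1 2:1  a_2=2
d|3:{1,3}  Σφ=1+2=3
n=4: 4·1 2·2 1·4  φ→[2+1+1]=4
d|5:{1,5}  Σφ=1+4=5
[q^6] φ(1)=1,φ(2)=1,φ(3)=2,φ(6)=2 ⇒ 6
d|7:{1,7}  Σφ=1+6=7

2, 3, 4, 5, 6, 7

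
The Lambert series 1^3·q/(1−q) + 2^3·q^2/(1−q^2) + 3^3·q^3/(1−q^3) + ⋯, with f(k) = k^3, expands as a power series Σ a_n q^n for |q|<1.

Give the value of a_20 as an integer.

d|20:{1,2,4,5,10,20}  Σf=1+8+64+125+1000+8000=9198

a_20 = 9198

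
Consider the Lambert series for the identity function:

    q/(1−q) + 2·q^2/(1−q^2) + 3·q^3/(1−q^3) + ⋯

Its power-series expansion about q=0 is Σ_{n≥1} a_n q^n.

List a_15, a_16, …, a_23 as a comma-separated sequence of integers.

24, 31, 18, 39, 20, 42, 32, 36, 24

d|15:{15,5,3,1}  Σf=15+5+3+1=24
d|16:{1,2,4,8,16}  Σf=1+2+4+8+16=31
d|17:{17,1}  Σf=17+1=18
[q^18] f(18)=18,f(9)=9,f(6)=6,f(3)=3,f(2)=2,f(1)=1 ⇒ 39
n=19: 19·1 1·19  f→[19+1]=20
[q^20] f(20)=20,f(10)=10,f(5)=5,f(4)=4,f(2)=2,f(1)=1 ⇒ 42
q^21  k|21↦f(k): 21:21 7:7 3:3 1:1  a_21=32
d|22:{1,2,11,22}  Σf=1+2+11+22=36
n=23: 1·23 23·1  f→[1+23]=24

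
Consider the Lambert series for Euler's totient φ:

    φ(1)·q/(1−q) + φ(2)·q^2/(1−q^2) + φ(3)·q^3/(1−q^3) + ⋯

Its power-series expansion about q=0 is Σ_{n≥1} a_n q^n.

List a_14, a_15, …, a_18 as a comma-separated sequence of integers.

[q^14] φ(1)=1,φ(2)=1,φ(7)=6,φ(14)=6 ⇒ 14
d|15:{1,3,5,15}  Σφ=1+2+4+8=15
[q^16] φ(1)=1,φ(2)=1,φ(4)=2,φ(8)=4,φ(16)=8 ⇒ 16
n=17: 1·17 17·1  φ→[1+16]=17
n=18: 1·18 2·9 3·6 6·3 9·2 18·1  φ→[1+1+2+2+6+6]=18

14, 15, 16, 17, 18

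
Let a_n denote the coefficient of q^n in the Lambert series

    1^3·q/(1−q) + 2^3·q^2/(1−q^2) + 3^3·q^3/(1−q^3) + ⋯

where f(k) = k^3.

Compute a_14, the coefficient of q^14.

n=14: 1·14 2·7 7·2 14·1  f→[1+8+343+2744]=3096

a_14 = 3096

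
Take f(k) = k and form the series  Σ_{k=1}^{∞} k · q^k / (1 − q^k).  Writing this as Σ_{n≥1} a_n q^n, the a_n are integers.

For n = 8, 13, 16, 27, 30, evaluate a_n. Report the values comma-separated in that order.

15, 14, 31, 40, 72

d|8:{1,2,4,8}  Σf=1+2+4+8=15
n=13: 13·1 1·13  f→[13+1]=14
n=16: 16·1 8·2 4·4 2·8 1·16  f→[16+8+4+2+1]=31
d|27:{27,9,3,1}  Σf=27+9+3+1=40
[q^30] f(30)=30,f(15)=15,f(10)=10,f(6)=6,f(5)=5,f(3)=3,f(2)=2,f(1)=1 ⇒ 72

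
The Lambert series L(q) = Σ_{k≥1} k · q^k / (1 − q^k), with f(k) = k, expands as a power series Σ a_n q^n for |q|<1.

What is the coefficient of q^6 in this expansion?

a_6 = 12

q^6  k|6↦f(k): 6:6 3:3 2:2 1:1  a_6=12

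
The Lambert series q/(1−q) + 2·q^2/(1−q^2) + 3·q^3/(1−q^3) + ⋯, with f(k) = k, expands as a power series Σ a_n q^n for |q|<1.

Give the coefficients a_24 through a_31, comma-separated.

[q^24] f(24)=24,f(12)=12,f(8)=8,f(6)=6,f(4)=4,f(3)=3,f(2)=2,f(1)=1 ⇒ 60
q^25  k|25↦f(k): 25:25 5:5 1:1  a_25=31
n=26: 26·1 13·2 2·13 1·26  f→[26+13+2+1]=42
q^27  k|27↦f(k): 27:27 9:9 3:3 1:1  a_27=40
d|28:{1,2,4,7,14,28}  Σf=1+2+4+7+14+28=56
n=29: 1·29 29·1  f→[1+29]=30
q^30  k|30↦f(k): 30:30 15:15 10:10 6:6 5:5 3:3 2:2 1:1  a_30=72
d|31:{31,1}  Σf=31+1=32

60, 31, 42, 40, 56, 30, 72, 32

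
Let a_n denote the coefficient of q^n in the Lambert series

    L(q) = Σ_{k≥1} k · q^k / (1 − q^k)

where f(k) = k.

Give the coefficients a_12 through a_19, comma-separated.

28, 14, 24, 24, 31, 18, 39, 20

q^12  k|12↦f(k): 12:12 6:6 4:4 3:3 2:2 1:1  a_12=28
d|13:{13,1}  Σf=13+1=14
[q^14] f(1)=1,f(2)=2,f(7)=7,f(14)=14 ⇒ 24
q^15  k|15↦f(k): 1:1 3:3 5:5 15:15  a_15=24
d|16:{16,8,4,2,1}  Σf=16+8+4+2+1=31
d|17:{1,17}  Σf=1+17=18
[q^18] f(1)=1,f(2)=2,f(3)=3,f(6)=6,f(9)=9,f(18)=18 ⇒ 39
[q^19] f(1)=1,f(19)=19 ⇒ 20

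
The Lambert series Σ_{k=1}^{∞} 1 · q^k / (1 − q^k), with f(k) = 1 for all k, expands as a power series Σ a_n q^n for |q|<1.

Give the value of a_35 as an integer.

n=35: 1·35 5·7 7·5 35·1  f→[1+1+1+1]=4

a_35 = 4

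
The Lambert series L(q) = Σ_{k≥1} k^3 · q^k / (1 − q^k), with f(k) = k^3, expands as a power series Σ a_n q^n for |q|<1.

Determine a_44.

a_44 = 97236

[q^44] f(1)=1,f(2)=8,f(4)=64,f(11)=1331,f(22)=10648,f(44)=85184 ⇒ 97236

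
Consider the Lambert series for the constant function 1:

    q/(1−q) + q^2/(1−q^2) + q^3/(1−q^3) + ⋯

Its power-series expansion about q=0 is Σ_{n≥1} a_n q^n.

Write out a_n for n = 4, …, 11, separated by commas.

n=4: 1·4 2·2 4·1  f→[1+1+1]=3
[q^5] f(5)=1,f(1)=1 ⇒ 2
[q^6] f(1)=1,f(2)=1,f(3)=1,f(6)=1 ⇒ 4
[q^7] f(7)=1,f(1)=1 ⇒ 2
q^8  k|8↦f(k): 8:1 4:1 2:1 1:1  a_8=4
q^9  k|9↦f(k): 1:1 3:1 9:1  a_9=3
d|10:{10,5,2,1}  Σf=1+1+1+1=4
d|11:{1,11}  Σf=1+1=2

3, 2, 4, 2, 4, 3, 4, 2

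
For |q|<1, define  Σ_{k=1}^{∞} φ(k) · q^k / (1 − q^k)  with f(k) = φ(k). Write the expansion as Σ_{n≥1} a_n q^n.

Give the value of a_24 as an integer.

n=24: 24·1 12·2 8·3 6·4 4·6 3·8 2·12 1·24  φ→[8+4+4+2+2+2+1+1]=24

a_24 = 24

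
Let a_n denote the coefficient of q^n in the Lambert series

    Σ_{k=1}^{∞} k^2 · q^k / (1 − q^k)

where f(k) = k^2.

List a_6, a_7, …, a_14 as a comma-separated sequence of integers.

50, 50, 85, 91, 130, 122, 210, 170, 250

[q^6] f(1)=1,f(2)=4,f(3)=9,f(6)=36 ⇒ 50
d|7:{1,7}  Σf=1+49=50
q^8  k|8↦f(k): 1:1 2:4 4:16 8:64  a_8=85
d|9:{1,3,9}  Σf=1+9+81=91
[q^10] f(1)=1,f(2)=4,f(5)=25,f(10)=100 ⇒ 130
[q^11] f(11)=121,f(1)=1 ⇒ 122
q^12  k|12↦f(k): 1:1 2:4 3:9 4:16 6:36 12:144  a_12=210
d|13:{13,1}  Σf=169+1=170
n=14: 1·14 2·7 7·2 14·1  f→[1+4+49+196]=250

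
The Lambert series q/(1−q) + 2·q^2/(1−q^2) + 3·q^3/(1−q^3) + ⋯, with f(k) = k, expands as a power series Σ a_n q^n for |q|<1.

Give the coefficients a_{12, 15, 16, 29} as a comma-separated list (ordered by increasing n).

q^12  k|12↦f(k): 1:1 2:2 3:3 4:4 6:6 12:12  a_12=28
q^15  k|15↦f(k): 1:1 3:3 5:5 15:15  a_15=24
d|16:{1,2,4,8,16}  Σf=1+2+4+8+16=31
n=29: 1·29 29·1  f→[1+29]=30

28, 24, 31, 30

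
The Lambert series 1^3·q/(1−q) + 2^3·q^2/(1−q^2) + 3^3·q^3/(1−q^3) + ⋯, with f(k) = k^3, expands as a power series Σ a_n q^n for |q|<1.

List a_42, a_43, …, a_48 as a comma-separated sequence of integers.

n=42: 42·1 21·2 14·3 7·6 6·7 3·14 2·21 1·42  f→[74088+9261+2744+343+216+27+8+1]=86688
n=43: 1·43 43·1  f→[1+79507]=79508
[q^44] f(1)=1,f(2)=8,f(4)=64,f(11)=1331,f(22)=10648,f(44)=85184 ⇒ 97236
d|45:{1,3,5,9,15,45}  Σf=1+27+125+729+3375+91125=95382
n=46: 46·1 23·2 2·23 1·46  f→[97336+12167+8+1]=109512
q^47  k|47↦f(k): 1:1 47:103823  a_47=103824
[q^48] f(1)=1,f(2)=8,f(3)=27,f(4)=64,f(6)=216,f(8)=512,f(12)=1728,f(16)=4096,f(24)=13824,f(48)=110592 ⇒ 131068

86688, 79508, 97236, 95382, 109512, 103824, 131068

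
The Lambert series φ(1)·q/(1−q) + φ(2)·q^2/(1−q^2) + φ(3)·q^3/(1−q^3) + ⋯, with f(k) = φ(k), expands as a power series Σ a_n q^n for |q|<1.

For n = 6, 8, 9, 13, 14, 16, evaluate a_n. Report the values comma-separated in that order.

q^6  k|6↦φ(k): 1:1 2:1 3:2 6:2  a_6=6
n=8: 8·1 4·2 2·4 1·8  φ→[4+2+1+1]=8
d|9:{9,3,1}  Σφ=6+2+1=9
n=13: 1·13 13·1  φ→[1+12]=13
n=14: 14·1 7·2 2·7 1·14  φ→[6+6+1+1]=14
q^16  k|16↦φ(k): 16:8 8:4 4:2 2:1 1:1  a_16=16

6, 8, 9, 13, 14, 16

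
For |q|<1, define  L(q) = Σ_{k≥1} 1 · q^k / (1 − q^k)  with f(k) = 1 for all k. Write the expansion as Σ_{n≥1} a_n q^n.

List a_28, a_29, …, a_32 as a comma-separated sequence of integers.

6, 2, 8, 2, 6

d|28:{1,2,4,7,14,28}  Σf=1+1+1+1+1+1=6
d|29:{29,1}  Σf=1+1=2
[q^30] f(30)=1,f(15)=1,f(10)=1,f(6)=1,f(5)=1,f(3)=1,f(2)=1,f(1)=1 ⇒ 8
d|31:{31,1}  Σf=1+1=2
d|32:{32,16,8,4,2,1}  Σf=1+1+1+1+1+1=6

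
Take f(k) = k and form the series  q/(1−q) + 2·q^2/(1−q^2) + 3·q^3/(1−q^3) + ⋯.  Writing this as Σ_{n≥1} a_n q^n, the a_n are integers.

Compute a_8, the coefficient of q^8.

a_8 = 15

n=8: 1·8 2·4 4·2 8·1  f→[1+2+4+8]=15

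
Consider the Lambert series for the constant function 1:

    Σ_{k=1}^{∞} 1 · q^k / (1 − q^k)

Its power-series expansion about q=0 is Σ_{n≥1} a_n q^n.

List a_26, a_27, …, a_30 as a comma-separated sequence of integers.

d|26:{26,13,2,1}  Σf=1+1+1+1=4
n=27: 1·27 3·9 9·3 27·1  f→[1+1+1+1]=4
n=28: 1·28 2·14 4·7 7·4 14·2 28·1  f→[1+1+1+1+1+1]=6
q^29  k|29↦f(k): 1:1 29:1  a_29=2
d|30:{1,2,3,5,6,10,15,30}  Σf=1+1+1+1+1+1+1+1=8

4, 4, 6, 2, 8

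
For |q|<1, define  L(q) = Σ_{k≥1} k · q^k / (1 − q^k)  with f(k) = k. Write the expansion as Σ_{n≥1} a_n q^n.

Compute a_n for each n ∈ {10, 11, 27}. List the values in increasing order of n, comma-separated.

18, 12, 40

d|10:{10,5,2,1}  Σf=10+5+2+1=18
q^11  k|11↦f(k): 1:1 11:11  a_11=12
n=27: 1·27 3·9 9·3 27·1  f→[1+3+9+27]=40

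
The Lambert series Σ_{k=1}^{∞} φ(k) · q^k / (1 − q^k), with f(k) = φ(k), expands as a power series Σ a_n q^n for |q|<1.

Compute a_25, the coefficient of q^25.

d|25:{25,5,1}  Σφ=20+4+1=25

a_25 = 25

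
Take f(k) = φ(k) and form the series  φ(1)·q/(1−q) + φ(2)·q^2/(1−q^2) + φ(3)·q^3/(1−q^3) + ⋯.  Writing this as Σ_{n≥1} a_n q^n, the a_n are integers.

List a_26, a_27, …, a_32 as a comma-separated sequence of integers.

n=26: 26·1 13·2 2·13 1·26  φ→[12+12+1+1]=26
d|27:{27,9,3,1}  Σφ=18+6+2+1=27
q^28  k|28↦φ(k): 1:1 2:1 4:2 7:6 14:6 28:12  a_28=28
[q^29] φ(1)=1,φ(29)=28 ⇒ 29
d|30:{30,15,10,6,5,3,2,1}  Σφ=8+8+4+2+4+2+1+1=30
[q^31] φ(31)=30,φ(1)=1 ⇒ 31
q^32  k|32↦φ(k): 32:16 16:8 8:4 4:2 2:1 1:1  a_32=32

26, 27, 28, 29, 30, 31, 32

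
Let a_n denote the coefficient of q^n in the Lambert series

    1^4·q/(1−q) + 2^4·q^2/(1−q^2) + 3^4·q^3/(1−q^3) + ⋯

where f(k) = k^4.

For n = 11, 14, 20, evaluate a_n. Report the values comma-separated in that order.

14642, 40834, 170898

n=11: 1·11 11·1  f→[1+14641]=14642
d|14:{1,2,7,14}  Σf=1+16+2401+38416=40834
n=20: 1·20 2·10 4·5 5·4 10·2 20·1  f→[1+16+256+625+10000+160000]=170898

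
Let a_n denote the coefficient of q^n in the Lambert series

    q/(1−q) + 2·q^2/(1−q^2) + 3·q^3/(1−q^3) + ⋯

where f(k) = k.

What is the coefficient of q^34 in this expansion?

a_34 = 54

q^34  k|34↦f(k): 1:1 2:2 17:17 34:34  a_34=54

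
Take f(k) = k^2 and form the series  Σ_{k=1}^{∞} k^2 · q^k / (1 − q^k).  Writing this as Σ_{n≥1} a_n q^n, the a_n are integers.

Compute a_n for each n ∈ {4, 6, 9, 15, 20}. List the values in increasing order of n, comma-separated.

[q^4] f(4)=16,f(2)=4,f(1)=1 ⇒ 21
n=6: 1·6 2·3 3·2 6·1  f→[1+4+9+36]=50
[q^9] f(1)=1,f(3)=9,f(9)=81 ⇒ 91
n=15: 1·15 3·5 5·3 15·1  f→[1+9+25+225]=260
[q^20] f(1)=1,f(2)=4,f(4)=16,f(5)=25,f(10)=100,f(20)=400 ⇒ 546

21, 50, 91, 260, 546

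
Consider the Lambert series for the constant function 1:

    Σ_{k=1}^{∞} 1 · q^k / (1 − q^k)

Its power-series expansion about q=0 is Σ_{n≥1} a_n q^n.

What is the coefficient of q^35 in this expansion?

a_35 = 4

d|35:{1,5,7,35}  Σf=1+1+1+1=4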